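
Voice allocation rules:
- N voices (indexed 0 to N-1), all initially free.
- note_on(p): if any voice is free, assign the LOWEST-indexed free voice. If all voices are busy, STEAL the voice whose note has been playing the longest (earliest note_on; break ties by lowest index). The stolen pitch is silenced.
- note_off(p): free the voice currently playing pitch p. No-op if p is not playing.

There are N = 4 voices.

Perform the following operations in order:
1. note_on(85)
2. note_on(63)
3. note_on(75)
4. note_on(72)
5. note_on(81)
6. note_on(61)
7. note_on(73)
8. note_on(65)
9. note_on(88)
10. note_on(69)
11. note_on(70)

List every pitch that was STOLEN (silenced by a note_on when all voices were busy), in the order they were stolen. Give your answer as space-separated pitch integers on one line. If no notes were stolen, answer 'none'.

Op 1: note_on(85): voice 0 is free -> assigned | voices=[85 - - -]
Op 2: note_on(63): voice 1 is free -> assigned | voices=[85 63 - -]
Op 3: note_on(75): voice 2 is free -> assigned | voices=[85 63 75 -]
Op 4: note_on(72): voice 3 is free -> assigned | voices=[85 63 75 72]
Op 5: note_on(81): all voices busy, STEAL voice 0 (pitch 85, oldest) -> assign | voices=[81 63 75 72]
Op 6: note_on(61): all voices busy, STEAL voice 1 (pitch 63, oldest) -> assign | voices=[81 61 75 72]
Op 7: note_on(73): all voices busy, STEAL voice 2 (pitch 75, oldest) -> assign | voices=[81 61 73 72]
Op 8: note_on(65): all voices busy, STEAL voice 3 (pitch 72, oldest) -> assign | voices=[81 61 73 65]
Op 9: note_on(88): all voices busy, STEAL voice 0 (pitch 81, oldest) -> assign | voices=[88 61 73 65]
Op 10: note_on(69): all voices busy, STEAL voice 1 (pitch 61, oldest) -> assign | voices=[88 69 73 65]
Op 11: note_on(70): all voices busy, STEAL voice 2 (pitch 73, oldest) -> assign | voices=[88 69 70 65]

Answer: 85 63 75 72 81 61 73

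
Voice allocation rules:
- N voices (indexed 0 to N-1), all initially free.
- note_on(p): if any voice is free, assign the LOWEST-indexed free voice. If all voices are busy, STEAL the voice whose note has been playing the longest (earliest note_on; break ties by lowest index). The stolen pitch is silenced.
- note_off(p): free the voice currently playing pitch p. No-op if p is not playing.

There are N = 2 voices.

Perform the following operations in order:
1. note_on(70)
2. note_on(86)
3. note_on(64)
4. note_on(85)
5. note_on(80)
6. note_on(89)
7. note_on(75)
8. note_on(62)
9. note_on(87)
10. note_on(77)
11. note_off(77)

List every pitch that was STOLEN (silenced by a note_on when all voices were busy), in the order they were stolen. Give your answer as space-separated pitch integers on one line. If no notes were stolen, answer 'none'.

Answer: 70 86 64 85 80 89 75 62

Derivation:
Op 1: note_on(70): voice 0 is free -> assigned | voices=[70 -]
Op 2: note_on(86): voice 1 is free -> assigned | voices=[70 86]
Op 3: note_on(64): all voices busy, STEAL voice 0 (pitch 70, oldest) -> assign | voices=[64 86]
Op 4: note_on(85): all voices busy, STEAL voice 1 (pitch 86, oldest) -> assign | voices=[64 85]
Op 5: note_on(80): all voices busy, STEAL voice 0 (pitch 64, oldest) -> assign | voices=[80 85]
Op 6: note_on(89): all voices busy, STEAL voice 1 (pitch 85, oldest) -> assign | voices=[80 89]
Op 7: note_on(75): all voices busy, STEAL voice 0 (pitch 80, oldest) -> assign | voices=[75 89]
Op 8: note_on(62): all voices busy, STEAL voice 1 (pitch 89, oldest) -> assign | voices=[75 62]
Op 9: note_on(87): all voices busy, STEAL voice 0 (pitch 75, oldest) -> assign | voices=[87 62]
Op 10: note_on(77): all voices busy, STEAL voice 1 (pitch 62, oldest) -> assign | voices=[87 77]
Op 11: note_off(77): free voice 1 | voices=[87 -]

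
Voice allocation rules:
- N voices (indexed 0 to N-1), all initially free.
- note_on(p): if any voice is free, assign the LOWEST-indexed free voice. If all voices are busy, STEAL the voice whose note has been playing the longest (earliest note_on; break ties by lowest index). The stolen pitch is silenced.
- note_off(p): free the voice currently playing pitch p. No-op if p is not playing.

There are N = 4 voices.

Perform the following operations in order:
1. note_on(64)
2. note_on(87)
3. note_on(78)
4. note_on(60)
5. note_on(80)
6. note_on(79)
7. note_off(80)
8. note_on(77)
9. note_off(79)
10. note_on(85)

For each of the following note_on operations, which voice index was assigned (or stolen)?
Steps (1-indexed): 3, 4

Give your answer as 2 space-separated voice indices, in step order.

Answer: 2 3

Derivation:
Op 1: note_on(64): voice 0 is free -> assigned | voices=[64 - - -]
Op 2: note_on(87): voice 1 is free -> assigned | voices=[64 87 - -]
Op 3: note_on(78): voice 2 is free -> assigned | voices=[64 87 78 -]
Op 4: note_on(60): voice 3 is free -> assigned | voices=[64 87 78 60]
Op 5: note_on(80): all voices busy, STEAL voice 0 (pitch 64, oldest) -> assign | voices=[80 87 78 60]
Op 6: note_on(79): all voices busy, STEAL voice 1 (pitch 87, oldest) -> assign | voices=[80 79 78 60]
Op 7: note_off(80): free voice 0 | voices=[- 79 78 60]
Op 8: note_on(77): voice 0 is free -> assigned | voices=[77 79 78 60]
Op 9: note_off(79): free voice 1 | voices=[77 - 78 60]
Op 10: note_on(85): voice 1 is free -> assigned | voices=[77 85 78 60]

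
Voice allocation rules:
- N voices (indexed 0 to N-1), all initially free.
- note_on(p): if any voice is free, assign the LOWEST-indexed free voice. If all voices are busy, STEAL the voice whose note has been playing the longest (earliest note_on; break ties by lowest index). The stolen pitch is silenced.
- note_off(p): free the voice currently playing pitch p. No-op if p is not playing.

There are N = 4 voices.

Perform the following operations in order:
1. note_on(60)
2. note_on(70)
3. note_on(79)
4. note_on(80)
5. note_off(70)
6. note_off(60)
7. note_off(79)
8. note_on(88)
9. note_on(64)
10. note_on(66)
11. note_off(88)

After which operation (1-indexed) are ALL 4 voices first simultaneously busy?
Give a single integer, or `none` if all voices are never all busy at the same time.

Answer: 4

Derivation:
Op 1: note_on(60): voice 0 is free -> assigned | voices=[60 - - -]
Op 2: note_on(70): voice 1 is free -> assigned | voices=[60 70 - -]
Op 3: note_on(79): voice 2 is free -> assigned | voices=[60 70 79 -]
Op 4: note_on(80): voice 3 is free -> assigned | voices=[60 70 79 80]
Op 5: note_off(70): free voice 1 | voices=[60 - 79 80]
Op 6: note_off(60): free voice 0 | voices=[- - 79 80]
Op 7: note_off(79): free voice 2 | voices=[- - - 80]
Op 8: note_on(88): voice 0 is free -> assigned | voices=[88 - - 80]
Op 9: note_on(64): voice 1 is free -> assigned | voices=[88 64 - 80]
Op 10: note_on(66): voice 2 is free -> assigned | voices=[88 64 66 80]
Op 11: note_off(88): free voice 0 | voices=[- 64 66 80]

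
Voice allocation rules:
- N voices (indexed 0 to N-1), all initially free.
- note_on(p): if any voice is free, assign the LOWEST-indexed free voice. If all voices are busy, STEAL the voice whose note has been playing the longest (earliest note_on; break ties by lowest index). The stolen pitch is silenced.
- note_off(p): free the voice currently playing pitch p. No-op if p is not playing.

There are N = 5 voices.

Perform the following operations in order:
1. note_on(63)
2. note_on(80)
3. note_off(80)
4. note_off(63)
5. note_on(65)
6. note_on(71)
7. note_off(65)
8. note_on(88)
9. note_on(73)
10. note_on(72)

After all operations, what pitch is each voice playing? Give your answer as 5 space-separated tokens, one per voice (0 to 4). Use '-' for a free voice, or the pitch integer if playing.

Op 1: note_on(63): voice 0 is free -> assigned | voices=[63 - - - -]
Op 2: note_on(80): voice 1 is free -> assigned | voices=[63 80 - - -]
Op 3: note_off(80): free voice 1 | voices=[63 - - - -]
Op 4: note_off(63): free voice 0 | voices=[- - - - -]
Op 5: note_on(65): voice 0 is free -> assigned | voices=[65 - - - -]
Op 6: note_on(71): voice 1 is free -> assigned | voices=[65 71 - - -]
Op 7: note_off(65): free voice 0 | voices=[- 71 - - -]
Op 8: note_on(88): voice 0 is free -> assigned | voices=[88 71 - - -]
Op 9: note_on(73): voice 2 is free -> assigned | voices=[88 71 73 - -]
Op 10: note_on(72): voice 3 is free -> assigned | voices=[88 71 73 72 -]

Answer: 88 71 73 72 -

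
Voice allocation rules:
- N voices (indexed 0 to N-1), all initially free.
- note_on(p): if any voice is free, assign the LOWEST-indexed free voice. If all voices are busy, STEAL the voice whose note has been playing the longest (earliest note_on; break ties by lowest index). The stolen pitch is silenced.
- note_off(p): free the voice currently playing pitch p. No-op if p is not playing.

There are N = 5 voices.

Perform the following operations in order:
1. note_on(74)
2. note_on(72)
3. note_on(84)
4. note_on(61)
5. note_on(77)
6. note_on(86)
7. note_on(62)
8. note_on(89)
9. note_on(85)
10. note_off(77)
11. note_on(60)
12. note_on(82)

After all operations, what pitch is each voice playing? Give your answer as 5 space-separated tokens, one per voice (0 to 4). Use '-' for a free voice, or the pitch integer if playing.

Answer: 82 62 89 85 60

Derivation:
Op 1: note_on(74): voice 0 is free -> assigned | voices=[74 - - - -]
Op 2: note_on(72): voice 1 is free -> assigned | voices=[74 72 - - -]
Op 3: note_on(84): voice 2 is free -> assigned | voices=[74 72 84 - -]
Op 4: note_on(61): voice 3 is free -> assigned | voices=[74 72 84 61 -]
Op 5: note_on(77): voice 4 is free -> assigned | voices=[74 72 84 61 77]
Op 6: note_on(86): all voices busy, STEAL voice 0 (pitch 74, oldest) -> assign | voices=[86 72 84 61 77]
Op 7: note_on(62): all voices busy, STEAL voice 1 (pitch 72, oldest) -> assign | voices=[86 62 84 61 77]
Op 8: note_on(89): all voices busy, STEAL voice 2 (pitch 84, oldest) -> assign | voices=[86 62 89 61 77]
Op 9: note_on(85): all voices busy, STEAL voice 3 (pitch 61, oldest) -> assign | voices=[86 62 89 85 77]
Op 10: note_off(77): free voice 4 | voices=[86 62 89 85 -]
Op 11: note_on(60): voice 4 is free -> assigned | voices=[86 62 89 85 60]
Op 12: note_on(82): all voices busy, STEAL voice 0 (pitch 86, oldest) -> assign | voices=[82 62 89 85 60]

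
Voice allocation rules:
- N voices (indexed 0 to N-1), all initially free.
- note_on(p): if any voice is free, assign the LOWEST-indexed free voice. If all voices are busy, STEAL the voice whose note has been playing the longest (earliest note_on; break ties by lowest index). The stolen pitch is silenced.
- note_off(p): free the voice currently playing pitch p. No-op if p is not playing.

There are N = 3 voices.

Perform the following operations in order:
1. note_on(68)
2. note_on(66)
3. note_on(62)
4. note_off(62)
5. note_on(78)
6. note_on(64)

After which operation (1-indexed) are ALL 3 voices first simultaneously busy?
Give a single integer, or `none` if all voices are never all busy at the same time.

Answer: 3

Derivation:
Op 1: note_on(68): voice 0 is free -> assigned | voices=[68 - -]
Op 2: note_on(66): voice 1 is free -> assigned | voices=[68 66 -]
Op 3: note_on(62): voice 2 is free -> assigned | voices=[68 66 62]
Op 4: note_off(62): free voice 2 | voices=[68 66 -]
Op 5: note_on(78): voice 2 is free -> assigned | voices=[68 66 78]
Op 6: note_on(64): all voices busy, STEAL voice 0 (pitch 68, oldest) -> assign | voices=[64 66 78]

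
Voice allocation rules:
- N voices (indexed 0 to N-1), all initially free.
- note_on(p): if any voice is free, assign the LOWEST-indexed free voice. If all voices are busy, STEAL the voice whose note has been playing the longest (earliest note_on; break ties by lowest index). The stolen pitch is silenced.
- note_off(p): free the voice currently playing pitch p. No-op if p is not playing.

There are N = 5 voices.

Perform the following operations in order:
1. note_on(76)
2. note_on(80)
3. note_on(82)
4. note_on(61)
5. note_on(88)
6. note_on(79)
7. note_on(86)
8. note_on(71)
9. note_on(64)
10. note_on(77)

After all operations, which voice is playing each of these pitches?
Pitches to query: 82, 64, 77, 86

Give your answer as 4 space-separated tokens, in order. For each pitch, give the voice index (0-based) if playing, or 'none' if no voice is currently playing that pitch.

Op 1: note_on(76): voice 0 is free -> assigned | voices=[76 - - - -]
Op 2: note_on(80): voice 1 is free -> assigned | voices=[76 80 - - -]
Op 3: note_on(82): voice 2 is free -> assigned | voices=[76 80 82 - -]
Op 4: note_on(61): voice 3 is free -> assigned | voices=[76 80 82 61 -]
Op 5: note_on(88): voice 4 is free -> assigned | voices=[76 80 82 61 88]
Op 6: note_on(79): all voices busy, STEAL voice 0 (pitch 76, oldest) -> assign | voices=[79 80 82 61 88]
Op 7: note_on(86): all voices busy, STEAL voice 1 (pitch 80, oldest) -> assign | voices=[79 86 82 61 88]
Op 8: note_on(71): all voices busy, STEAL voice 2 (pitch 82, oldest) -> assign | voices=[79 86 71 61 88]
Op 9: note_on(64): all voices busy, STEAL voice 3 (pitch 61, oldest) -> assign | voices=[79 86 71 64 88]
Op 10: note_on(77): all voices busy, STEAL voice 4 (pitch 88, oldest) -> assign | voices=[79 86 71 64 77]

Answer: none 3 4 1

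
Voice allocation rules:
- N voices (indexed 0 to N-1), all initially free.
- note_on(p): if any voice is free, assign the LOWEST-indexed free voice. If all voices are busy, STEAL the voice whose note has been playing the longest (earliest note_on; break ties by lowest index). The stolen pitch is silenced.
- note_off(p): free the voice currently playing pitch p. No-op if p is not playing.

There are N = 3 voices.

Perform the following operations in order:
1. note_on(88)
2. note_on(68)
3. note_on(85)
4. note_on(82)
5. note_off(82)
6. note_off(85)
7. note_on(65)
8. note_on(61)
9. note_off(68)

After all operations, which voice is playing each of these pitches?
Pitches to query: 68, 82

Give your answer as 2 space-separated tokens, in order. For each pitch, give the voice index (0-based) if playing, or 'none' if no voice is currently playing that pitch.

Answer: none none

Derivation:
Op 1: note_on(88): voice 0 is free -> assigned | voices=[88 - -]
Op 2: note_on(68): voice 1 is free -> assigned | voices=[88 68 -]
Op 3: note_on(85): voice 2 is free -> assigned | voices=[88 68 85]
Op 4: note_on(82): all voices busy, STEAL voice 0 (pitch 88, oldest) -> assign | voices=[82 68 85]
Op 5: note_off(82): free voice 0 | voices=[- 68 85]
Op 6: note_off(85): free voice 2 | voices=[- 68 -]
Op 7: note_on(65): voice 0 is free -> assigned | voices=[65 68 -]
Op 8: note_on(61): voice 2 is free -> assigned | voices=[65 68 61]
Op 9: note_off(68): free voice 1 | voices=[65 - 61]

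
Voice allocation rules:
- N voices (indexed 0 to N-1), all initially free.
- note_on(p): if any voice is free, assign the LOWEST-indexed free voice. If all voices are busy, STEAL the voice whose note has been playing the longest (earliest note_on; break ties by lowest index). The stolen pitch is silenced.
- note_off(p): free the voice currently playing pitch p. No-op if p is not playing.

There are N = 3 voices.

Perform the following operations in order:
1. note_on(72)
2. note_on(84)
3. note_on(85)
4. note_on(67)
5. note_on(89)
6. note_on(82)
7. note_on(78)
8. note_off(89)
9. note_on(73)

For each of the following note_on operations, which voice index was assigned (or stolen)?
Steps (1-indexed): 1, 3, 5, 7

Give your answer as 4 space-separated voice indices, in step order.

Op 1: note_on(72): voice 0 is free -> assigned | voices=[72 - -]
Op 2: note_on(84): voice 1 is free -> assigned | voices=[72 84 -]
Op 3: note_on(85): voice 2 is free -> assigned | voices=[72 84 85]
Op 4: note_on(67): all voices busy, STEAL voice 0 (pitch 72, oldest) -> assign | voices=[67 84 85]
Op 5: note_on(89): all voices busy, STEAL voice 1 (pitch 84, oldest) -> assign | voices=[67 89 85]
Op 6: note_on(82): all voices busy, STEAL voice 2 (pitch 85, oldest) -> assign | voices=[67 89 82]
Op 7: note_on(78): all voices busy, STEAL voice 0 (pitch 67, oldest) -> assign | voices=[78 89 82]
Op 8: note_off(89): free voice 1 | voices=[78 - 82]
Op 9: note_on(73): voice 1 is free -> assigned | voices=[78 73 82]

Answer: 0 2 1 0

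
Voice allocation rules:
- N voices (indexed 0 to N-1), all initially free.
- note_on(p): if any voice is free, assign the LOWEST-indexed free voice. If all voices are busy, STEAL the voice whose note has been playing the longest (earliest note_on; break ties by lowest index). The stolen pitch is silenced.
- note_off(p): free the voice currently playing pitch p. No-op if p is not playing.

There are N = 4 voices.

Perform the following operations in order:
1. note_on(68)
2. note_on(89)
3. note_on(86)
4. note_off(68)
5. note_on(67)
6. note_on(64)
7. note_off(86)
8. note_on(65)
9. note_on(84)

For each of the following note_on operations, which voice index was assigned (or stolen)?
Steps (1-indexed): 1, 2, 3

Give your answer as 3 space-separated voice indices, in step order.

Op 1: note_on(68): voice 0 is free -> assigned | voices=[68 - - -]
Op 2: note_on(89): voice 1 is free -> assigned | voices=[68 89 - -]
Op 3: note_on(86): voice 2 is free -> assigned | voices=[68 89 86 -]
Op 4: note_off(68): free voice 0 | voices=[- 89 86 -]
Op 5: note_on(67): voice 0 is free -> assigned | voices=[67 89 86 -]
Op 6: note_on(64): voice 3 is free -> assigned | voices=[67 89 86 64]
Op 7: note_off(86): free voice 2 | voices=[67 89 - 64]
Op 8: note_on(65): voice 2 is free -> assigned | voices=[67 89 65 64]
Op 9: note_on(84): all voices busy, STEAL voice 1 (pitch 89, oldest) -> assign | voices=[67 84 65 64]

Answer: 0 1 2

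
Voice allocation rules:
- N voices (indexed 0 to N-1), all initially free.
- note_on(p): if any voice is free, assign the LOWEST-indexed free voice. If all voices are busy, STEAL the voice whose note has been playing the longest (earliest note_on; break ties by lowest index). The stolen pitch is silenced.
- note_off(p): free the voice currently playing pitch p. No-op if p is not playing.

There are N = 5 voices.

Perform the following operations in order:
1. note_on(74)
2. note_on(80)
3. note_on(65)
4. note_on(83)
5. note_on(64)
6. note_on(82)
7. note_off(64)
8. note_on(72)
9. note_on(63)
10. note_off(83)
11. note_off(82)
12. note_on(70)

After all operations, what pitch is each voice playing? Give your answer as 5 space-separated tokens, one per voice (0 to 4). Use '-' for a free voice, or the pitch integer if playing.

Answer: 70 63 65 - 72

Derivation:
Op 1: note_on(74): voice 0 is free -> assigned | voices=[74 - - - -]
Op 2: note_on(80): voice 1 is free -> assigned | voices=[74 80 - - -]
Op 3: note_on(65): voice 2 is free -> assigned | voices=[74 80 65 - -]
Op 4: note_on(83): voice 3 is free -> assigned | voices=[74 80 65 83 -]
Op 5: note_on(64): voice 4 is free -> assigned | voices=[74 80 65 83 64]
Op 6: note_on(82): all voices busy, STEAL voice 0 (pitch 74, oldest) -> assign | voices=[82 80 65 83 64]
Op 7: note_off(64): free voice 4 | voices=[82 80 65 83 -]
Op 8: note_on(72): voice 4 is free -> assigned | voices=[82 80 65 83 72]
Op 9: note_on(63): all voices busy, STEAL voice 1 (pitch 80, oldest) -> assign | voices=[82 63 65 83 72]
Op 10: note_off(83): free voice 3 | voices=[82 63 65 - 72]
Op 11: note_off(82): free voice 0 | voices=[- 63 65 - 72]
Op 12: note_on(70): voice 0 is free -> assigned | voices=[70 63 65 - 72]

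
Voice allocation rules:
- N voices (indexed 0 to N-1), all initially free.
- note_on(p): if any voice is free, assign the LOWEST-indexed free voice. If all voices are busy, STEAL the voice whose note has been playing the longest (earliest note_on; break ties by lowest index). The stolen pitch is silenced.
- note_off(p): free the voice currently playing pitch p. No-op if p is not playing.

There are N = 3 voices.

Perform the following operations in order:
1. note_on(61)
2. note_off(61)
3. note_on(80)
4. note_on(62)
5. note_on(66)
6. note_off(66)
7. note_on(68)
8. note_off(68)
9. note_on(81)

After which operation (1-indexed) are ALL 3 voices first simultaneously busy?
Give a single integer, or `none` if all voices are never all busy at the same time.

Op 1: note_on(61): voice 0 is free -> assigned | voices=[61 - -]
Op 2: note_off(61): free voice 0 | voices=[- - -]
Op 3: note_on(80): voice 0 is free -> assigned | voices=[80 - -]
Op 4: note_on(62): voice 1 is free -> assigned | voices=[80 62 -]
Op 5: note_on(66): voice 2 is free -> assigned | voices=[80 62 66]
Op 6: note_off(66): free voice 2 | voices=[80 62 -]
Op 7: note_on(68): voice 2 is free -> assigned | voices=[80 62 68]
Op 8: note_off(68): free voice 2 | voices=[80 62 -]
Op 9: note_on(81): voice 2 is free -> assigned | voices=[80 62 81]

Answer: 5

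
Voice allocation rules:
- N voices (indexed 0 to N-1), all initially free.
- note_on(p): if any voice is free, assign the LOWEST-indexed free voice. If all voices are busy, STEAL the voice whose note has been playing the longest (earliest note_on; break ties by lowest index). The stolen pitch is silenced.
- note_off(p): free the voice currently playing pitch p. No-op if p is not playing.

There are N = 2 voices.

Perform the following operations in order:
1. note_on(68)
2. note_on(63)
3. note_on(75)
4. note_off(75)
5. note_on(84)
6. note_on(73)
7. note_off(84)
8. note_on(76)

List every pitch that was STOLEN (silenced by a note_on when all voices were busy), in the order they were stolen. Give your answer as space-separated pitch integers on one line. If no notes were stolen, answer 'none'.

Op 1: note_on(68): voice 0 is free -> assigned | voices=[68 -]
Op 2: note_on(63): voice 1 is free -> assigned | voices=[68 63]
Op 3: note_on(75): all voices busy, STEAL voice 0 (pitch 68, oldest) -> assign | voices=[75 63]
Op 4: note_off(75): free voice 0 | voices=[- 63]
Op 5: note_on(84): voice 0 is free -> assigned | voices=[84 63]
Op 6: note_on(73): all voices busy, STEAL voice 1 (pitch 63, oldest) -> assign | voices=[84 73]
Op 7: note_off(84): free voice 0 | voices=[- 73]
Op 8: note_on(76): voice 0 is free -> assigned | voices=[76 73]

Answer: 68 63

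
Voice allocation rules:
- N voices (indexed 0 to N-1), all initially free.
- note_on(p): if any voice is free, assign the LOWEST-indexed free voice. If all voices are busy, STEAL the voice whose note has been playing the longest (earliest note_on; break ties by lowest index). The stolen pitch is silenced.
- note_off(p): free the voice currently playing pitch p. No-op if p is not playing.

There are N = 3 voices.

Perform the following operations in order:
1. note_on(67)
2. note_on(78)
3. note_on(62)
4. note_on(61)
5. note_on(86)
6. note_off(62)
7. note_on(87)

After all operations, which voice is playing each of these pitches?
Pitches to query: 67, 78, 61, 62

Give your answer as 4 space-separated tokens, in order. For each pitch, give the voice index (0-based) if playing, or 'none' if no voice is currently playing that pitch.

Op 1: note_on(67): voice 0 is free -> assigned | voices=[67 - -]
Op 2: note_on(78): voice 1 is free -> assigned | voices=[67 78 -]
Op 3: note_on(62): voice 2 is free -> assigned | voices=[67 78 62]
Op 4: note_on(61): all voices busy, STEAL voice 0 (pitch 67, oldest) -> assign | voices=[61 78 62]
Op 5: note_on(86): all voices busy, STEAL voice 1 (pitch 78, oldest) -> assign | voices=[61 86 62]
Op 6: note_off(62): free voice 2 | voices=[61 86 -]
Op 7: note_on(87): voice 2 is free -> assigned | voices=[61 86 87]

Answer: none none 0 none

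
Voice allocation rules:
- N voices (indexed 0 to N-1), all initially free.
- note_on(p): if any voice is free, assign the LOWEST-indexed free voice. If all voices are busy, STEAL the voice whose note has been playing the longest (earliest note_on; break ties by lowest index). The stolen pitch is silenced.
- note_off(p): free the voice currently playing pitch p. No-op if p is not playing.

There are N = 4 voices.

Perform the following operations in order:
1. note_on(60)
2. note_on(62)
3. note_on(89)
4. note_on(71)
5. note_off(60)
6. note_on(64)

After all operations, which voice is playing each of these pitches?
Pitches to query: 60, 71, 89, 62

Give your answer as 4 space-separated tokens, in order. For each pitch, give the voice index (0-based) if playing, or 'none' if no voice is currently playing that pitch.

Answer: none 3 2 1

Derivation:
Op 1: note_on(60): voice 0 is free -> assigned | voices=[60 - - -]
Op 2: note_on(62): voice 1 is free -> assigned | voices=[60 62 - -]
Op 3: note_on(89): voice 2 is free -> assigned | voices=[60 62 89 -]
Op 4: note_on(71): voice 3 is free -> assigned | voices=[60 62 89 71]
Op 5: note_off(60): free voice 0 | voices=[- 62 89 71]
Op 6: note_on(64): voice 0 is free -> assigned | voices=[64 62 89 71]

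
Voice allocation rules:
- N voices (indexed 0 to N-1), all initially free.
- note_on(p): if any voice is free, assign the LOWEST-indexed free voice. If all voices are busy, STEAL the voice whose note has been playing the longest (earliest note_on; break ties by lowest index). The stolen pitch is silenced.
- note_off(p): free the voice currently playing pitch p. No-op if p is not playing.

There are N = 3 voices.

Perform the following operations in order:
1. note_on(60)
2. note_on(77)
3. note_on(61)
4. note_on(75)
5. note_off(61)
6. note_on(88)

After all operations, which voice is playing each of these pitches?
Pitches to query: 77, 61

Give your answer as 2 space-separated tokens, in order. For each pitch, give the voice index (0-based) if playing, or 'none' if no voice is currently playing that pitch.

Op 1: note_on(60): voice 0 is free -> assigned | voices=[60 - -]
Op 2: note_on(77): voice 1 is free -> assigned | voices=[60 77 -]
Op 3: note_on(61): voice 2 is free -> assigned | voices=[60 77 61]
Op 4: note_on(75): all voices busy, STEAL voice 0 (pitch 60, oldest) -> assign | voices=[75 77 61]
Op 5: note_off(61): free voice 2 | voices=[75 77 -]
Op 6: note_on(88): voice 2 is free -> assigned | voices=[75 77 88]

Answer: 1 none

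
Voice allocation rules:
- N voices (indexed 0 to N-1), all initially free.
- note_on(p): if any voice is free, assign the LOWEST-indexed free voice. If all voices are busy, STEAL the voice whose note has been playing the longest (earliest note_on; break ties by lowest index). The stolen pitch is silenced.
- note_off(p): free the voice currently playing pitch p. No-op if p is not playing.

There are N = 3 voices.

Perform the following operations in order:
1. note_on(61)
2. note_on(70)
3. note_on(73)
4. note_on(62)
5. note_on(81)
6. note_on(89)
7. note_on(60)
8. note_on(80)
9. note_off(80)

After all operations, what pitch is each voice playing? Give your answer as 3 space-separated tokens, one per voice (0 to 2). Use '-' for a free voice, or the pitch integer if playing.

Op 1: note_on(61): voice 0 is free -> assigned | voices=[61 - -]
Op 2: note_on(70): voice 1 is free -> assigned | voices=[61 70 -]
Op 3: note_on(73): voice 2 is free -> assigned | voices=[61 70 73]
Op 4: note_on(62): all voices busy, STEAL voice 0 (pitch 61, oldest) -> assign | voices=[62 70 73]
Op 5: note_on(81): all voices busy, STEAL voice 1 (pitch 70, oldest) -> assign | voices=[62 81 73]
Op 6: note_on(89): all voices busy, STEAL voice 2 (pitch 73, oldest) -> assign | voices=[62 81 89]
Op 7: note_on(60): all voices busy, STEAL voice 0 (pitch 62, oldest) -> assign | voices=[60 81 89]
Op 8: note_on(80): all voices busy, STEAL voice 1 (pitch 81, oldest) -> assign | voices=[60 80 89]
Op 9: note_off(80): free voice 1 | voices=[60 - 89]

Answer: 60 - 89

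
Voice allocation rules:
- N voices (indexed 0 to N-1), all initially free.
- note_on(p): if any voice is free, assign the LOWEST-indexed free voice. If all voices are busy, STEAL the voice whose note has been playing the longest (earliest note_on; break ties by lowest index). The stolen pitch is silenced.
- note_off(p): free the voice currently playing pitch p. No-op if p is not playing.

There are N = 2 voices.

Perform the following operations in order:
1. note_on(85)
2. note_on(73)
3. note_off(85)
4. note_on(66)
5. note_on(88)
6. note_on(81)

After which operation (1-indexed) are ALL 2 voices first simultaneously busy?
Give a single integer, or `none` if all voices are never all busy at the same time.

Answer: 2

Derivation:
Op 1: note_on(85): voice 0 is free -> assigned | voices=[85 -]
Op 2: note_on(73): voice 1 is free -> assigned | voices=[85 73]
Op 3: note_off(85): free voice 0 | voices=[- 73]
Op 4: note_on(66): voice 0 is free -> assigned | voices=[66 73]
Op 5: note_on(88): all voices busy, STEAL voice 1 (pitch 73, oldest) -> assign | voices=[66 88]
Op 6: note_on(81): all voices busy, STEAL voice 0 (pitch 66, oldest) -> assign | voices=[81 88]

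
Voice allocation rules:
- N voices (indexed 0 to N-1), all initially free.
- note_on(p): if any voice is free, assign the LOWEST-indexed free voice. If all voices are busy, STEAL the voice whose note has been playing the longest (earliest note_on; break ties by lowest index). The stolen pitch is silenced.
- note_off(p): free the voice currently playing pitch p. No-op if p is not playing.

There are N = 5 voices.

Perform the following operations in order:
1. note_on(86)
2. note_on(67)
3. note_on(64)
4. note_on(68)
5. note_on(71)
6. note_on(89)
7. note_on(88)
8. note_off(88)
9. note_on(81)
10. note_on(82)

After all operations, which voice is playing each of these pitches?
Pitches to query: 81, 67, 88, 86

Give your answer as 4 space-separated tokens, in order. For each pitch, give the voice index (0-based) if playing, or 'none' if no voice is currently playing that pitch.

Op 1: note_on(86): voice 0 is free -> assigned | voices=[86 - - - -]
Op 2: note_on(67): voice 1 is free -> assigned | voices=[86 67 - - -]
Op 3: note_on(64): voice 2 is free -> assigned | voices=[86 67 64 - -]
Op 4: note_on(68): voice 3 is free -> assigned | voices=[86 67 64 68 -]
Op 5: note_on(71): voice 4 is free -> assigned | voices=[86 67 64 68 71]
Op 6: note_on(89): all voices busy, STEAL voice 0 (pitch 86, oldest) -> assign | voices=[89 67 64 68 71]
Op 7: note_on(88): all voices busy, STEAL voice 1 (pitch 67, oldest) -> assign | voices=[89 88 64 68 71]
Op 8: note_off(88): free voice 1 | voices=[89 - 64 68 71]
Op 9: note_on(81): voice 1 is free -> assigned | voices=[89 81 64 68 71]
Op 10: note_on(82): all voices busy, STEAL voice 2 (pitch 64, oldest) -> assign | voices=[89 81 82 68 71]

Answer: 1 none none none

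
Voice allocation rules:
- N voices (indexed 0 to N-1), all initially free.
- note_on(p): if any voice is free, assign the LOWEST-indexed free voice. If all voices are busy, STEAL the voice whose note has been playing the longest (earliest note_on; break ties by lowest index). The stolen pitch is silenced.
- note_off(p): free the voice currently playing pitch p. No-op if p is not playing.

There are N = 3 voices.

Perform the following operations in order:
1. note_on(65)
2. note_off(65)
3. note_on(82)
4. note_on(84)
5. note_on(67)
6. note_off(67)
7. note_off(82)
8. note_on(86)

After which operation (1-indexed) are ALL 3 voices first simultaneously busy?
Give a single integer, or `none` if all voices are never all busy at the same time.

Op 1: note_on(65): voice 0 is free -> assigned | voices=[65 - -]
Op 2: note_off(65): free voice 0 | voices=[- - -]
Op 3: note_on(82): voice 0 is free -> assigned | voices=[82 - -]
Op 4: note_on(84): voice 1 is free -> assigned | voices=[82 84 -]
Op 5: note_on(67): voice 2 is free -> assigned | voices=[82 84 67]
Op 6: note_off(67): free voice 2 | voices=[82 84 -]
Op 7: note_off(82): free voice 0 | voices=[- 84 -]
Op 8: note_on(86): voice 0 is free -> assigned | voices=[86 84 -]

Answer: 5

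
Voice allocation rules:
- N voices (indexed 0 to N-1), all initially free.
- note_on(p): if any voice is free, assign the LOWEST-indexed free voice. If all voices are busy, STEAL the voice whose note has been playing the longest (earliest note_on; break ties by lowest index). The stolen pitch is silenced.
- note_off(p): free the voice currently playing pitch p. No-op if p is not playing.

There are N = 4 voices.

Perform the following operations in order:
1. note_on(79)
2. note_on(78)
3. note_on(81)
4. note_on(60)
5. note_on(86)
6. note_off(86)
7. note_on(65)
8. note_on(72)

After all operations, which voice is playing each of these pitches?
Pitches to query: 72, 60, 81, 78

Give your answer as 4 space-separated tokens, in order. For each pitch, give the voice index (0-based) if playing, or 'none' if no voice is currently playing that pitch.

Op 1: note_on(79): voice 0 is free -> assigned | voices=[79 - - -]
Op 2: note_on(78): voice 1 is free -> assigned | voices=[79 78 - -]
Op 3: note_on(81): voice 2 is free -> assigned | voices=[79 78 81 -]
Op 4: note_on(60): voice 3 is free -> assigned | voices=[79 78 81 60]
Op 5: note_on(86): all voices busy, STEAL voice 0 (pitch 79, oldest) -> assign | voices=[86 78 81 60]
Op 6: note_off(86): free voice 0 | voices=[- 78 81 60]
Op 7: note_on(65): voice 0 is free -> assigned | voices=[65 78 81 60]
Op 8: note_on(72): all voices busy, STEAL voice 1 (pitch 78, oldest) -> assign | voices=[65 72 81 60]

Answer: 1 3 2 none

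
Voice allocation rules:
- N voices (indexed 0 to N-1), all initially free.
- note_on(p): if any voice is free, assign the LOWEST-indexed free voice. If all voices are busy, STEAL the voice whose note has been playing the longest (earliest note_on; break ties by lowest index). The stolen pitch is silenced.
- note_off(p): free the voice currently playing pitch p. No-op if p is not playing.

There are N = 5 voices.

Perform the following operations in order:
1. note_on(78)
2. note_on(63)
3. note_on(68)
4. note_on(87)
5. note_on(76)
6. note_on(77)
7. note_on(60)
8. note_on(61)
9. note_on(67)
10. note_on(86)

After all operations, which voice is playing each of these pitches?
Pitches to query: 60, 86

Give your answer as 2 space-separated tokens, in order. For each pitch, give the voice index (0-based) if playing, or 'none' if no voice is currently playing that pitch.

Op 1: note_on(78): voice 0 is free -> assigned | voices=[78 - - - -]
Op 2: note_on(63): voice 1 is free -> assigned | voices=[78 63 - - -]
Op 3: note_on(68): voice 2 is free -> assigned | voices=[78 63 68 - -]
Op 4: note_on(87): voice 3 is free -> assigned | voices=[78 63 68 87 -]
Op 5: note_on(76): voice 4 is free -> assigned | voices=[78 63 68 87 76]
Op 6: note_on(77): all voices busy, STEAL voice 0 (pitch 78, oldest) -> assign | voices=[77 63 68 87 76]
Op 7: note_on(60): all voices busy, STEAL voice 1 (pitch 63, oldest) -> assign | voices=[77 60 68 87 76]
Op 8: note_on(61): all voices busy, STEAL voice 2 (pitch 68, oldest) -> assign | voices=[77 60 61 87 76]
Op 9: note_on(67): all voices busy, STEAL voice 3 (pitch 87, oldest) -> assign | voices=[77 60 61 67 76]
Op 10: note_on(86): all voices busy, STEAL voice 4 (pitch 76, oldest) -> assign | voices=[77 60 61 67 86]

Answer: 1 4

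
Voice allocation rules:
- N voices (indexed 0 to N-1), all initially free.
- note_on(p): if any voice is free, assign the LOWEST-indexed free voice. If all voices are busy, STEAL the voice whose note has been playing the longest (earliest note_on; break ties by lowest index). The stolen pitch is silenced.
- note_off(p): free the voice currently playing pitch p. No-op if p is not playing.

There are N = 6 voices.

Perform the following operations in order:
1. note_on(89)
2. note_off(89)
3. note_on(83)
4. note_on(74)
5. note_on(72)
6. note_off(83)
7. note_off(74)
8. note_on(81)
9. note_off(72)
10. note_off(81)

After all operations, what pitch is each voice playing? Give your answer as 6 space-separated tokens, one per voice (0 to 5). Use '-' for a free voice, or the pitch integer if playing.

Answer: - - - - - -

Derivation:
Op 1: note_on(89): voice 0 is free -> assigned | voices=[89 - - - - -]
Op 2: note_off(89): free voice 0 | voices=[- - - - - -]
Op 3: note_on(83): voice 0 is free -> assigned | voices=[83 - - - - -]
Op 4: note_on(74): voice 1 is free -> assigned | voices=[83 74 - - - -]
Op 5: note_on(72): voice 2 is free -> assigned | voices=[83 74 72 - - -]
Op 6: note_off(83): free voice 0 | voices=[- 74 72 - - -]
Op 7: note_off(74): free voice 1 | voices=[- - 72 - - -]
Op 8: note_on(81): voice 0 is free -> assigned | voices=[81 - 72 - - -]
Op 9: note_off(72): free voice 2 | voices=[81 - - - - -]
Op 10: note_off(81): free voice 0 | voices=[- - - - - -]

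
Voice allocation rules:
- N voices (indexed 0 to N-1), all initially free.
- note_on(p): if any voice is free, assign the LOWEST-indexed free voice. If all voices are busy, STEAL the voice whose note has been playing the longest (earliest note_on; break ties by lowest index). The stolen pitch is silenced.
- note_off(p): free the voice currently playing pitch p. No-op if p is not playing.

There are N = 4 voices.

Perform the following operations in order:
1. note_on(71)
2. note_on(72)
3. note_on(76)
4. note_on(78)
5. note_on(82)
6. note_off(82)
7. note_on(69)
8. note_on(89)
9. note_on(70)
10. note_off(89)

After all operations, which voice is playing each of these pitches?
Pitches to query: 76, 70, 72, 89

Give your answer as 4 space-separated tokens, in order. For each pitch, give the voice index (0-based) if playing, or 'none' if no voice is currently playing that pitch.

Answer: none 2 none none

Derivation:
Op 1: note_on(71): voice 0 is free -> assigned | voices=[71 - - -]
Op 2: note_on(72): voice 1 is free -> assigned | voices=[71 72 - -]
Op 3: note_on(76): voice 2 is free -> assigned | voices=[71 72 76 -]
Op 4: note_on(78): voice 3 is free -> assigned | voices=[71 72 76 78]
Op 5: note_on(82): all voices busy, STEAL voice 0 (pitch 71, oldest) -> assign | voices=[82 72 76 78]
Op 6: note_off(82): free voice 0 | voices=[- 72 76 78]
Op 7: note_on(69): voice 0 is free -> assigned | voices=[69 72 76 78]
Op 8: note_on(89): all voices busy, STEAL voice 1 (pitch 72, oldest) -> assign | voices=[69 89 76 78]
Op 9: note_on(70): all voices busy, STEAL voice 2 (pitch 76, oldest) -> assign | voices=[69 89 70 78]
Op 10: note_off(89): free voice 1 | voices=[69 - 70 78]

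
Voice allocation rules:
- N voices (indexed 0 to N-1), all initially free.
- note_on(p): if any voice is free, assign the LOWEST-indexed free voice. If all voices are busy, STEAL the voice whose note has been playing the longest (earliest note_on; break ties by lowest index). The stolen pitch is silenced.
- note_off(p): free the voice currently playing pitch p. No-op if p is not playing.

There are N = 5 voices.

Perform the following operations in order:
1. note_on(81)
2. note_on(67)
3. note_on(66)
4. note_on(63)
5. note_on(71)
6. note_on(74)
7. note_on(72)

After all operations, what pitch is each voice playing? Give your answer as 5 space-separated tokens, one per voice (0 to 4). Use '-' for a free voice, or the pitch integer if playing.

Op 1: note_on(81): voice 0 is free -> assigned | voices=[81 - - - -]
Op 2: note_on(67): voice 1 is free -> assigned | voices=[81 67 - - -]
Op 3: note_on(66): voice 2 is free -> assigned | voices=[81 67 66 - -]
Op 4: note_on(63): voice 3 is free -> assigned | voices=[81 67 66 63 -]
Op 5: note_on(71): voice 4 is free -> assigned | voices=[81 67 66 63 71]
Op 6: note_on(74): all voices busy, STEAL voice 0 (pitch 81, oldest) -> assign | voices=[74 67 66 63 71]
Op 7: note_on(72): all voices busy, STEAL voice 1 (pitch 67, oldest) -> assign | voices=[74 72 66 63 71]

Answer: 74 72 66 63 71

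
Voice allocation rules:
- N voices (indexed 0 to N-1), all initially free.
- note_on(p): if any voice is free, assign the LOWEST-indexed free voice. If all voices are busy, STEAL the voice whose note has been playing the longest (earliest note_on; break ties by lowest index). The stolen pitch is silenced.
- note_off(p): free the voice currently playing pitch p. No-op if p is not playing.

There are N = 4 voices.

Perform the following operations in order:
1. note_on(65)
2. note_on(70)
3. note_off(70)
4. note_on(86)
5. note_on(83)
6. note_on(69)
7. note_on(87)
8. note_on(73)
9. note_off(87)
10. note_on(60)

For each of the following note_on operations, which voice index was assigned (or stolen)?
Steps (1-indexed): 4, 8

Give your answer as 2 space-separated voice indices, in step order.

Op 1: note_on(65): voice 0 is free -> assigned | voices=[65 - - -]
Op 2: note_on(70): voice 1 is free -> assigned | voices=[65 70 - -]
Op 3: note_off(70): free voice 1 | voices=[65 - - -]
Op 4: note_on(86): voice 1 is free -> assigned | voices=[65 86 - -]
Op 5: note_on(83): voice 2 is free -> assigned | voices=[65 86 83 -]
Op 6: note_on(69): voice 3 is free -> assigned | voices=[65 86 83 69]
Op 7: note_on(87): all voices busy, STEAL voice 0 (pitch 65, oldest) -> assign | voices=[87 86 83 69]
Op 8: note_on(73): all voices busy, STEAL voice 1 (pitch 86, oldest) -> assign | voices=[87 73 83 69]
Op 9: note_off(87): free voice 0 | voices=[- 73 83 69]
Op 10: note_on(60): voice 0 is free -> assigned | voices=[60 73 83 69]

Answer: 1 1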